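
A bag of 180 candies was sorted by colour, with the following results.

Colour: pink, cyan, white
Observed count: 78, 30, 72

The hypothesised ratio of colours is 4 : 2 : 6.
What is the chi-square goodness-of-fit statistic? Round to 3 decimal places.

Ratio total = 12. Expected counts: 180×4/12 = 60, 180×2/12 = 30, 180×6/12 = 90.
χ² = (78−60)²/60 + (30−30)²/30 + (72−90)²/90
   = 5.4000 + 0.0000 + 3.6000
Sum = 9.000

9.000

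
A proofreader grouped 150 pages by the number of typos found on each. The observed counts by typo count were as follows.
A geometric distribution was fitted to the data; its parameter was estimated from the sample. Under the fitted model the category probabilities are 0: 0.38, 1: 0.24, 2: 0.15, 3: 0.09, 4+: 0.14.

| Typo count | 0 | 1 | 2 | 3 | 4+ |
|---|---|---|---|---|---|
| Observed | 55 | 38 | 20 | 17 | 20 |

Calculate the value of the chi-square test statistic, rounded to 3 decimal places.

1.414

Expected counts E_i = n·p_i: 150×0.38 = 57, 150×0.24 = 36, 150×0.15 = 22.5, 150×0.09 = 13.5, 150×0.14 = 21.
cat         O        E   (O−E)²/E
0          55       57     0.0702
1          38       36     0.1111
2          20     22.5     0.2778
3          17     13.5     0.9074
4+         20       21     0.0476
Sum = 1.414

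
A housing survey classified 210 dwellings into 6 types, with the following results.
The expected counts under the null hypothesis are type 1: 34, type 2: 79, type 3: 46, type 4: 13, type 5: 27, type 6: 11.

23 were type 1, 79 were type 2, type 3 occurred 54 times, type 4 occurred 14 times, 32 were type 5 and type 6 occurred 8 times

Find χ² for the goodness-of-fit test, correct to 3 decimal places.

6.771

cat         O        E   (O−E)²/E
type 1     23       34     3.5588
type 2     79       79     0.0000
type 3     54       46     1.3913
type 4     14       13     0.0769
type 5     32       27     0.9259
type 6      8       11     0.8182
Sum = 6.771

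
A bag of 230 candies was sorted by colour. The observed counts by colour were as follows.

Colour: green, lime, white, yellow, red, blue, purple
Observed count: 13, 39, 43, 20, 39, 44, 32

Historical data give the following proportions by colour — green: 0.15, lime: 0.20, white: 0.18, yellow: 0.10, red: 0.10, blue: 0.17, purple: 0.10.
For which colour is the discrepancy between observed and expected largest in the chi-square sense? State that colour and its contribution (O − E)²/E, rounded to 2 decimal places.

green, 13.40

Expected counts E_i = n·p_i: 230×0.15 = 34.5, 230×0.20 = 46, 230×0.18 = 41.4, 230×0.10 = 23, 230×0.10 = 23, 230×0.17 = 39.1, 230×0.10 = 23.
cat         O        E   (O−E)²/E
green      13     34.5     13.399
lime       39       46      1.065
white      43     41.4      0.062
yellow     20       23      0.391
red        39       23     11.130
blue       44     39.1      0.614
purple     32       23      3.522
The largest term is for green: 13.40.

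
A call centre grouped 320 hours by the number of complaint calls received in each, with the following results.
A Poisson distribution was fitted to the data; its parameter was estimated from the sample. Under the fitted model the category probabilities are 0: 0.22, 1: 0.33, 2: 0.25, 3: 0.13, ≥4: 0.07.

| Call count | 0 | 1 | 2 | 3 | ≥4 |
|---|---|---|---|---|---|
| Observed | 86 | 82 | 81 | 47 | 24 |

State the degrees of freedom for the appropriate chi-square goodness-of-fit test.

There are k = 5 categories and 1 parameter estimated from the data, so df = 5 − 1 − 1 = 3.

3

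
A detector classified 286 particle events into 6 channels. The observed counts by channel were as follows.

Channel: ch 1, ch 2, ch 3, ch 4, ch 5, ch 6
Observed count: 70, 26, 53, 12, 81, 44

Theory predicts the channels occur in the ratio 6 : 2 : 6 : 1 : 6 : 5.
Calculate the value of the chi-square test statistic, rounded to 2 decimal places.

9.23

Ratio total = 26. Expected counts: 286×6/26 = 66, 286×2/26 = 22, 286×6/26 = 66, 286×1/26 = 11, 286×6/26 = 66, 286×5/26 = 55.
ch 1: (70 − 66)²/66 = 16/66 = 0.242
ch 2: (26 − 22)²/22 = 16/22 = 0.727
ch 3: (53 − 66)²/66 = 169/66 = 2.561
ch 4: (12 − 11)²/11 = 1/11 = 0.091
ch 5: (81 − 66)²/66 = 225/66 = 3.409
ch 6: (44 − 55)²/55 = 121/55 = 2.200
Sum = 9.23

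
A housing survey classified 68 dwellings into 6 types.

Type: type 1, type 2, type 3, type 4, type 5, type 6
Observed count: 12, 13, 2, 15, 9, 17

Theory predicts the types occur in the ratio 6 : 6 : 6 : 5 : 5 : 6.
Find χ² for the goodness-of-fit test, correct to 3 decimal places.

Ratio total = 34. Expected counts: 68×6/34 = 12, 68×6/34 = 12, 68×6/34 = 12, 68×5/34 = 10, 68×5/34 = 10, 68×6/34 = 12.
type 1: (12 − 12)²/12 = 0/12 = 0.0000
type 2: (13 − 12)²/12 = 1/12 = 0.0833
type 3: (2 − 12)²/12 = 100/12 = 8.3333
type 4: (15 − 10)²/10 = 25/10 = 2.5000
type 5: (9 − 10)²/10 = 1/10 = 0.1000
type 6: (17 − 12)²/12 = 25/12 = 2.0833
Sum = 13.100

13.100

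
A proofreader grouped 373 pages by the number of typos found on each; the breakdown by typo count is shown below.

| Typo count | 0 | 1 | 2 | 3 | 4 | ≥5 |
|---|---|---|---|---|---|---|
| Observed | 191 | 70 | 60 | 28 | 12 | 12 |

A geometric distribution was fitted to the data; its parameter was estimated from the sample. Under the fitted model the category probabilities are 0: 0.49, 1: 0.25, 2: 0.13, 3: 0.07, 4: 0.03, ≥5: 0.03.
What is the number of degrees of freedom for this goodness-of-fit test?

There are k = 6 categories and 1 parameter estimated from the data, so df = 6 − 1 − 1 = 4.

4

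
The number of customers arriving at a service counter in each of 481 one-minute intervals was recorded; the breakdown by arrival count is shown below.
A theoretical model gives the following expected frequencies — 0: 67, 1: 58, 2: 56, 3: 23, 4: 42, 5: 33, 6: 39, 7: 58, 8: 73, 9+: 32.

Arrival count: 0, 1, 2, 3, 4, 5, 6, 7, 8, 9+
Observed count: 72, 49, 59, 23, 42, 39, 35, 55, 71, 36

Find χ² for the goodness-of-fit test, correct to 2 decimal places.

4.14

cat         O        E   (O−E)²/E
0          72       67      0.373
1          49       58      1.397
2          59       56      0.161
3          23       23      0.000
4          42       42      0.000
5          39       33      1.091
6          35       39      0.410
7          55       58      0.155
8          71       73      0.055
9+         36       32      0.500
Sum = 4.14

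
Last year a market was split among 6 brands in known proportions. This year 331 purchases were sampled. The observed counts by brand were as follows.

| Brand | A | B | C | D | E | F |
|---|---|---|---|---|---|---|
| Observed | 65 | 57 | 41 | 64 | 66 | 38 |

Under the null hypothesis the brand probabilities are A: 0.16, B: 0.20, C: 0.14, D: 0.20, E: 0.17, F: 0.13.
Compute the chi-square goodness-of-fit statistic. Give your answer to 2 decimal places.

Expected counts E_i = n·p_i: 331×0.16 = 52.96, 331×0.20 = 66.2, 331×0.14 = 46.34, 331×0.20 = 66.2, 331×0.17 = 56.27, 331×0.13 = 43.03.
cat         O        E   (O−E)²/E
A          65    52.96      2.737
B          57     66.2      1.279
C          41    46.34      0.615
D          64     66.2      0.073
E          66    56.27      1.682
F          38    43.03      0.588
Sum = 6.97

6.97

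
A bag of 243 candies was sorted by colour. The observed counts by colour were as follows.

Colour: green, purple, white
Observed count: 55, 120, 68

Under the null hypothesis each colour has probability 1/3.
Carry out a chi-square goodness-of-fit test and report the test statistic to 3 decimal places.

29.210

Under H₀ each category has probability 1/3, so each expected count is 243/3 = 81.
cat         O        E   (O−E)²/E
green      55       81     8.3457
purple    120       81    18.7778
white      68       81     2.0864
Sum = 29.210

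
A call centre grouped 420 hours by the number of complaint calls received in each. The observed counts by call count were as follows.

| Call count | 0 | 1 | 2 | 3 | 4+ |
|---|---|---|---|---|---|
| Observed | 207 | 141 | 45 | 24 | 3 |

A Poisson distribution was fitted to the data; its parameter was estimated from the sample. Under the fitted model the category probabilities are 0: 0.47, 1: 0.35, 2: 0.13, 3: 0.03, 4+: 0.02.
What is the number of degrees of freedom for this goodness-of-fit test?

There are k = 5 categories and 1 parameter estimated from the data, so df = 5 − 1 − 1 = 3.

3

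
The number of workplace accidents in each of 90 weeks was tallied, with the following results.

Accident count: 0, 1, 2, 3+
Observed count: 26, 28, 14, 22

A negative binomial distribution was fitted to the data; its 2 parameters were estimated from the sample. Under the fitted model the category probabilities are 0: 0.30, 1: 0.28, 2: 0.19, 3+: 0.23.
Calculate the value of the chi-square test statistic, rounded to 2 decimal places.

Expected counts E_i = n·p_i: 90×0.30 = 27, 90×0.28 = 25.2, 90×0.19 = 17.1, 90×0.23 = 20.7.
0: (26 − 27)²/27 = 1/27 = 0.037
1: (28 − 25.2)²/25.2 = 7.84/25.2 = 0.311
2: (14 − 17.1)²/17.1 = 9.61/17.1 = 0.562
3+: (22 − 20.7)²/20.7 = 1.69/20.7 = 0.082
Sum = 0.99

0.99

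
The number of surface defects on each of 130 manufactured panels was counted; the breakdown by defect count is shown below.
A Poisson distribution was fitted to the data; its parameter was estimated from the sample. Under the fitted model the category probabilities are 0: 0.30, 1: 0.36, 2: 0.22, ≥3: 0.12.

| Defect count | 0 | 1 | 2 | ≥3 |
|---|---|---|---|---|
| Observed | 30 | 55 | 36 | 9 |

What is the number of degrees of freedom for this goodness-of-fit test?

2

There are k = 4 categories and 1 parameter estimated from the data, so df = 4 − 1 − 1 = 2.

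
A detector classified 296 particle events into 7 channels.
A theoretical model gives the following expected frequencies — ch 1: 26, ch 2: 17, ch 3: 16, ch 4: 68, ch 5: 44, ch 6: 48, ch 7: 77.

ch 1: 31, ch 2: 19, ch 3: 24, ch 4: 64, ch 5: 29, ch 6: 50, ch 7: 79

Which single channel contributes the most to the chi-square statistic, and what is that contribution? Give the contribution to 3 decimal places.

cat         O        E   (O−E)²/E
ch 1       31       26     0.9615
ch 2       19       17     0.2353
ch 3       24       16     4.0000
ch 4       64       68     0.2353
ch 5       29       44     5.1136
ch 6       50       48     0.0833
ch 7       79       77     0.0519
The largest term is for ch 5: 5.114.

ch 5, 5.114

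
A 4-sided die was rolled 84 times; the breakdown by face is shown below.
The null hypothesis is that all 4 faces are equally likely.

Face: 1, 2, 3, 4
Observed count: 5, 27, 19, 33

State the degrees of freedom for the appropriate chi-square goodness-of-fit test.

There are k = 4 categories and no parameters were estimated from the data, so df = 4 − 1 = 3.

3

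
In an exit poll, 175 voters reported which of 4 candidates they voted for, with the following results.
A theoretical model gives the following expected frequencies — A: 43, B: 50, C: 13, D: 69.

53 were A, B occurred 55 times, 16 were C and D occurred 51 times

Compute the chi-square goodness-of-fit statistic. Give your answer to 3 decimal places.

cat         O        E   (O−E)²/E
A          53       43     2.3256
B          55       50     0.5000
C          16       13     0.6923
D          51       69     4.6957
Sum = 8.214

8.214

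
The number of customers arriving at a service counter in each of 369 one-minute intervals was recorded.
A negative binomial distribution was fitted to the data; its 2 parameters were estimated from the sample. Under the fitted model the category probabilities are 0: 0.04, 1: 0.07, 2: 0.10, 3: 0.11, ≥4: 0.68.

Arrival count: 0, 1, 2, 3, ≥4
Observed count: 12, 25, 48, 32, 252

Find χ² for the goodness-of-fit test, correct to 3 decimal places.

Expected counts E_i = n·p_i: 369×0.04 = 14.76, 369×0.07 = 25.83, 369×0.10 = 36.9, 369×0.11 = 40.59, 369×0.68 = 250.92.
cat         O        E   (O−E)²/E
0          12    14.76     0.5161
1          25    25.83     0.0267
2          48     36.9     3.3390
3          32    40.59     1.8179
≥4        252   250.92     0.0046
Sum = 5.704

5.704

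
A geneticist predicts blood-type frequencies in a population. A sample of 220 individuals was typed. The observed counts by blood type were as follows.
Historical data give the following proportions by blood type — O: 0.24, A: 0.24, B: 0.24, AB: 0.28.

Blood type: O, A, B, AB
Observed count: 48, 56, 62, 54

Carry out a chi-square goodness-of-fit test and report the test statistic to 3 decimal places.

3.171

Expected counts E_i = n·p_i: 220×0.24 = 52.8, 220×0.24 = 52.8, 220×0.24 = 52.8, 220×0.28 = 61.6.
O: (48 − 52.8)²/52.8 = 23.04/52.8 = 0.4364
A: (56 − 52.8)²/52.8 = 10.24/52.8 = 0.1939
B: (62 − 52.8)²/52.8 = 84.64/52.8 = 1.6030
AB: (54 − 61.6)²/61.6 = 57.76/61.6 = 0.9377
Sum = 3.171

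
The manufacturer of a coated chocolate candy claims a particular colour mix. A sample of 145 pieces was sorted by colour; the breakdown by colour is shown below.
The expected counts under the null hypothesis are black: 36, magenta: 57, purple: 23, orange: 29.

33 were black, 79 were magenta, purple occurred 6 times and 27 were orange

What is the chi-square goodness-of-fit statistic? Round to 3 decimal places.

black: (33 − 36)²/36 = 9/36 = 0.2500
magenta: (79 − 57)²/57 = 484/57 = 8.4912
purple: (6 − 23)²/23 = 289/23 = 12.5652
orange: (27 − 29)²/29 = 4/29 = 0.1379
Sum = 21.444

21.444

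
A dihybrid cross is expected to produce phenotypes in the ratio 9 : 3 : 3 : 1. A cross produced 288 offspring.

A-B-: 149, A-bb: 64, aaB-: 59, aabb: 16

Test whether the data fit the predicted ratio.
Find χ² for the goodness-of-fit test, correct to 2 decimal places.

Ratio total = 16. Expected counts: 288×9/16 = 162, 288×3/16 = 54, 288×3/16 = 54, 288×1/16 = 18.
A-B-: (149 − 162)²/162 = 169/162 = 1.043
A-bb: (64 − 54)²/54 = 100/54 = 1.852
aaB-: (59 − 54)²/54 = 25/54 = 0.463
aabb: (16 − 18)²/18 = 4/18 = 0.222
Sum = 3.58

3.58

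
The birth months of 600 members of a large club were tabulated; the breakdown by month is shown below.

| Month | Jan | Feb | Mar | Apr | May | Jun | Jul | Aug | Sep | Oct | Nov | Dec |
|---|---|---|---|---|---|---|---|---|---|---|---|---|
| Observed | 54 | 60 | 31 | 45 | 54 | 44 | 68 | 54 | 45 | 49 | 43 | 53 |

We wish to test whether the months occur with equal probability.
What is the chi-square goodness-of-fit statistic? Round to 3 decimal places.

19.560

Expected count for each of the 12 categories: 600/12 = 50.
χ² = (54−50)²/50 + (60−50)²/50 + (31−50)²/50 + (45−50)²/50 + (54−50)²/50 + (44−50)²/50 + (68−50)²/50 + (54−50)²/50 + (45−50)²/50 + (49−50)²/50 + (43−50)²/50 + (53−50)²/50
   = 0.3200 + 2.0000 + 7.2200 + 0.5000 + 0.3200 + 0.7200 + 6.4800 + 0.3200 + 0.5000 + 0.0200 + 0.9800 + 0.1800
Sum = 19.560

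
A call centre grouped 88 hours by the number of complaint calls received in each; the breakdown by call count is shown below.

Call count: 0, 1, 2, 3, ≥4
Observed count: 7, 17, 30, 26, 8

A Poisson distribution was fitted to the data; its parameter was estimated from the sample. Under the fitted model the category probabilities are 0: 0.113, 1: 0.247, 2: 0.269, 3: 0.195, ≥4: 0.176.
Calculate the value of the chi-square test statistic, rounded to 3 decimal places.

Expected counts E_i = n·p_i: 88×0.113 = 9.944, 88×0.247 = 21.736, 88×0.269 = 23.672, 88×0.195 = 17.16, 88×0.176 = 15.488.
χ² = (7−9.944)²/9.944 + (17−21.736)²/21.736 + (30−23.672)²/23.672 + (26−17.16)²/17.16 + (8−15.488)²/15.488
   = 0.8716 + 1.0319 + 1.6916 + 4.5539 + 3.6202
Sum = 11.769

11.769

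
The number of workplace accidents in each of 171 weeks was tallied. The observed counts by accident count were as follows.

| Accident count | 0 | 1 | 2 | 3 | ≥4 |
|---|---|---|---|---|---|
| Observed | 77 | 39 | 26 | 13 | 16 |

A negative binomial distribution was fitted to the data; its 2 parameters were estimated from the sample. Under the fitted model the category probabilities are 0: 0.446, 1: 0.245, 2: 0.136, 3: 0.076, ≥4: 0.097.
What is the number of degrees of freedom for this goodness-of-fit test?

2

There are k = 5 categories and 2 parameters estimated from the data, so df = 5 − 1 − 2 = 2.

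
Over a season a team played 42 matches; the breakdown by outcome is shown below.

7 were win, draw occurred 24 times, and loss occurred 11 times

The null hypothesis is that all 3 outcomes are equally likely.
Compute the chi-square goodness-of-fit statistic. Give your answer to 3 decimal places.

Expected count for each of the 3 categories: 42/3 = 14.
cat         O        E   (O−E)²/E
win         7       14     3.5000
draw       24       14     7.1429
loss       11       14     0.6429
Sum = 11.286

11.286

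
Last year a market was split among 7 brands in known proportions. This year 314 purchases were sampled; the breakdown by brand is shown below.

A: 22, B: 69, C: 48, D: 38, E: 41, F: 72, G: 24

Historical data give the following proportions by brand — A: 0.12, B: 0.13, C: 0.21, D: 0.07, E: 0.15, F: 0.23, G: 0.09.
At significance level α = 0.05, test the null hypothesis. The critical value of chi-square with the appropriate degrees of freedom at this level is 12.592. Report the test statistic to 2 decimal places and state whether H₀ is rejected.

Expected counts E_i = n·p_i: 314×0.12 = 37.68, 314×0.13 = 40.82, 314×0.21 = 65.94, 314×0.07 = 21.98, 314×0.15 = 47.1, 314×0.23 = 72.22, 314×0.09 = 28.26.
A: (22 − 37.68)²/37.68 = 245.8624/37.68 = 6.525
B: (69 − 40.82)²/40.82 = 794.1124/40.82 = 19.454
C: (48 − 65.94)²/65.94 = 321.8436/65.94 = 4.881
D: (38 − 21.98)²/21.98 = 256.6404/21.98 = 11.676
E: (41 − 47.1)²/47.1 = 37.21/47.1 = 0.790
F: (72 − 72.22)²/72.22 = 0.0484/72.22 = 0.001
G: (24 − 28.26)²/28.26 = 18.1476/28.26 = 0.642
Sum = 43.97
df = 6. Since 43.97 > 12.592, we reject H₀.

43.97; reject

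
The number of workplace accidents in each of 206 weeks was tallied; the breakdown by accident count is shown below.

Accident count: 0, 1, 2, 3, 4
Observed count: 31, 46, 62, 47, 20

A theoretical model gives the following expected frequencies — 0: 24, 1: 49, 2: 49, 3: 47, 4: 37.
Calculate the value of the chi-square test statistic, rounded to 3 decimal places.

cat         O        E   (O−E)²/E
0          31       24     2.0417
1          46       49     0.1837
2          62       49     3.4490
3          47       47     0.0000
4          20       37     7.8108
Sum = 13.485

13.485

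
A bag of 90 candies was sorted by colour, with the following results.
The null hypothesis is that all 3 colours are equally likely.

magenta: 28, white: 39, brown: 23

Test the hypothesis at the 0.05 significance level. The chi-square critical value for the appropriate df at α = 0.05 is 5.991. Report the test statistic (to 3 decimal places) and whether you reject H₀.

Under H₀ each category has probability 1/3, so each expected count is 90/3 = 30.
magenta: (28 − 30)²/30 = 4/30 = 0.1333
white: (39 − 30)²/30 = 81/30 = 2.7000
brown: (23 − 30)²/30 = 49/30 = 1.6333
Sum = 4.467
df = 2. Since 4.467 < 5.991, we do not reject H₀.

4.467; do not reject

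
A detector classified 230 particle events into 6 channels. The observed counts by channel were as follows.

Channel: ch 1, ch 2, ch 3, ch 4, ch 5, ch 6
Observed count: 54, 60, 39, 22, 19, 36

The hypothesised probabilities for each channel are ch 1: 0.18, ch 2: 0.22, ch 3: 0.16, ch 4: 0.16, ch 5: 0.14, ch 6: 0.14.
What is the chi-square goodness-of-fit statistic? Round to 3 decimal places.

17.524

Expected counts E_i = n·p_i: 230×0.18 = 41.4, 230×0.22 = 50.6, 230×0.16 = 36.8, 230×0.16 = 36.8, 230×0.14 = 32.2, 230×0.14 = 32.2.
χ² = (54−41.4)²/41.4 + (60−50.6)²/50.6 + (39−36.8)²/36.8 + (22−36.8)²/36.8 + (19−32.2)²/32.2 + (36−32.2)²/32.2
   = 3.8348 + 1.7462 + 0.1315 + 5.9522 + 5.4112 + 0.4484
Sum = 17.524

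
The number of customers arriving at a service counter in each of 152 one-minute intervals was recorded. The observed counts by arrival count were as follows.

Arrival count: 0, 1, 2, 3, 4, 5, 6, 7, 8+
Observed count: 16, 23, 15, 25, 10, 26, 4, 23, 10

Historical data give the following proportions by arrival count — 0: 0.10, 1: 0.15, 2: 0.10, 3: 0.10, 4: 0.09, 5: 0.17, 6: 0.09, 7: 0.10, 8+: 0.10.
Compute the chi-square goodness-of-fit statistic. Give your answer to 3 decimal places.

19.987

Expected counts E_i = n·p_i: 152×0.10 = 15.2, 152×0.15 = 22.8, 152×0.10 = 15.2, 152×0.10 = 15.2, 152×0.09 = 13.68, 152×0.17 = 25.84, 152×0.09 = 13.68, 152×0.10 = 15.2, 152×0.10 = 15.2.
χ² = (16−15.2)²/15.2 + (23−22.8)²/22.8 + (15−15.2)²/15.2 + (25−15.2)²/15.2 + (10−13.68)²/13.68 + (26−25.84)²/25.84 + (4−13.68)²/13.68 + (23−15.2)²/15.2 + (10−15.2)²/15.2
   = 0.0421 + 0.0018 + 0.0026 + 6.3184 + 0.9899 + 0.0010 + 6.8496 + 4.0026 + 1.7789
Sum = 19.987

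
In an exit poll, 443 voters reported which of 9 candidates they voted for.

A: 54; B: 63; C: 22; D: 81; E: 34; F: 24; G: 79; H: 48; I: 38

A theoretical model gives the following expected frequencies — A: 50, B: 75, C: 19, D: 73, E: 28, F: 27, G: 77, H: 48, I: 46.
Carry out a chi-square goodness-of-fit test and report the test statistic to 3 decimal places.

6.653

A: (54 − 50)²/50 = 16/50 = 0.3200
B: (63 − 75)²/75 = 144/75 = 1.9200
C: (22 − 19)²/19 = 9/19 = 0.4737
D: (81 − 73)²/73 = 64/73 = 0.8767
E: (34 − 28)²/28 = 36/28 = 1.2857
F: (24 − 27)²/27 = 9/27 = 0.3333
G: (79 − 77)²/77 = 4/77 = 0.0519
H: (48 − 48)²/48 = 0/48 = 0.0000
I: (38 − 46)²/46 = 64/46 = 1.3913
Sum = 6.653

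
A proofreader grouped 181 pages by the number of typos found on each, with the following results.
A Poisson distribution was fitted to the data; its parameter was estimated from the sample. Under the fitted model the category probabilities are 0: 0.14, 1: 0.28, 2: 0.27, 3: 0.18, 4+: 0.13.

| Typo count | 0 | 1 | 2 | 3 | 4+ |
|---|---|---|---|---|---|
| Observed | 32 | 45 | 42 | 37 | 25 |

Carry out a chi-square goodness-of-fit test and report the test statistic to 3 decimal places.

Expected counts E_i = n·p_i: 181×0.14 = 25.34, 181×0.28 = 50.68, 181×0.27 = 48.87, 181×0.18 = 32.58, 181×0.13 = 23.53.
cat         O        E   (O−E)²/E
0          32    25.34     1.7504
1          45    50.68     0.6366
2          42    48.87     0.9658
3          37    32.58     0.5996
4+         25    23.53     0.0918
Sum = 4.044

4.044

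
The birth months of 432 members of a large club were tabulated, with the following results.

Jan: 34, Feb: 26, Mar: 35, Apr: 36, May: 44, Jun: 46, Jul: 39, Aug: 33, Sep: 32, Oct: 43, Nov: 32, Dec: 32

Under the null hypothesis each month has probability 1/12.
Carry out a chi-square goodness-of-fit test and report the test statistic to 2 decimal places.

Expected count for each of the 12 categories: 432/12 = 36.
Jan: (34 − 36)²/36 = 4/36 = 0.111
Feb: (26 − 36)²/36 = 100/36 = 2.778
Mar: (35 − 36)²/36 = 1/36 = 0.028
Apr: (36 − 36)²/36 = 0/36 = 0.000
May: (44 − 36)²/36 = 64/36 = 1.778
Jun: (46 − 36)²/36 = 100/36 = 2.778
Jul: (39 − 36)²/36 = 9/36 = 0.250
Aug: (33 − 36)²/36 = 9/36 = 0.250
Sep: (32 − 36)²/36 = 16/36 = 0.444
Oct: (43 − 36)²/36 = 49/36 = 1.361
Nov: (32 − 36)²/36 = 16/36 = 0.444
Dec: (32 − 36)²/36 = 16/36 = 0.444
Sum = 10.67

10.67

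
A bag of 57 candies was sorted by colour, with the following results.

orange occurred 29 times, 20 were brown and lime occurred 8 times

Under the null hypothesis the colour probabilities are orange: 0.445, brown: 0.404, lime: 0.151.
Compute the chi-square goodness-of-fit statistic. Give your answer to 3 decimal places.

0.962

Expected counts E_i = n·p_i: 57×0.445 = 25.365, 57×0.404 = 23.028, 57×0.151 = 8.607.
χ² = (29−25.365)²/25.365 + (20−23.028)²/23.028 + (8−8.607)²/8.607
   = 0.5209 + 0.3982 + 0.0428
Sum = 0.962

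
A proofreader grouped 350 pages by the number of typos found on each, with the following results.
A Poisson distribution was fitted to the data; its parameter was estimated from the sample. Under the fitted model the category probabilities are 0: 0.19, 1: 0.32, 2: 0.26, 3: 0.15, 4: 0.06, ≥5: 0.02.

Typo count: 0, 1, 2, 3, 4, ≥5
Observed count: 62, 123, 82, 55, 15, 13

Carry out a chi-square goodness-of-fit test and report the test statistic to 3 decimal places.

9.251

Expected counts E_i = n·p_i: 350×0.19 = 66.5, 350×0.32 = 112, 350×0.26 = 91, 350×0.15 = 52.5, 350×0.06 = 21, 350×0.02 = 7.
0: (62 − 66.5)²/66.5 = 20.25/66.5 = 0.3045
1: (123 − 112)²/112 = 121/112 = 1.0804
2: (82 − 91)²/91 = 81/91 = 0.8901
3: (55 − 52.5)²/52.5 = 6.25/52.5 = 0.1190
4: (15 − 21)²/21 = 36/21 = 1.7143
≥5: (13 − 7)²/7 = 36/7 = 5.1429
Sum = 9.251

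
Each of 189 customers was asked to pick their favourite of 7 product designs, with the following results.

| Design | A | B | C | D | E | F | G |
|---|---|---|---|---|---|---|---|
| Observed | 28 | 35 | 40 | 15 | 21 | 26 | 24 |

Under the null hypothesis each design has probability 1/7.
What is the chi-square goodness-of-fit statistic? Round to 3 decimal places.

15.704

Expected count for each of the 7 categories: 189/7 = 27.
χ² = (28−27)²/27 + (35−27)²/27 + (40−27)²/27 + (15−27)²/27 + (21−27)²/27 + (26−27)²/27 + (24−27)²/27
   = 0.0370 + 2.3704 + 6.2593 + 5.3333 + 1.3333 + 0.0370 + 0.3333
Sum = 15.704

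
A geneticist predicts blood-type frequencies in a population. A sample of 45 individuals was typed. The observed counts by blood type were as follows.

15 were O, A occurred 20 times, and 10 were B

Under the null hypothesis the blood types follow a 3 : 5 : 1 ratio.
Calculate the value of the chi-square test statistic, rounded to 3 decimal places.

Ratio total = 9. Expected counts: 45×3/9 = 15, 45×5/9 = 25, 45×1/9 = 5.
χ² = (15−15)²/15 + (20−25)²/25 + (10−5)²/5
   = 0.0000 + 1.0000 + 5.0000
Sum = 6.000

6.000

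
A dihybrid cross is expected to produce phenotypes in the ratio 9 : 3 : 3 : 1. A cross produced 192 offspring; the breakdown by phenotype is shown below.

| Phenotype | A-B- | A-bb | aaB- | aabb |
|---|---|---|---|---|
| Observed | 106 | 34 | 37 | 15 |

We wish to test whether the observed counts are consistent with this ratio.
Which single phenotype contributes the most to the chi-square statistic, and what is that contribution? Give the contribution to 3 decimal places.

aabb, 0.750

Ratio total = 16. Expected counts: 192×9/16 = 108, 192×3/16 = 36, 192×3/16 = 36, 192×1/16 = 12.
A-B-: (106 − 108)²/108 = 4/108 = 0.0370
A-bb: (34 − 36)²/36 = 4/36 = 0.1111
aaB-: (37 − 36)²/36 = 1/36 = 0.0278
aabb: (15 − 12)²/12 = 9/12 = 0.7500
The largest term is for aabb: 0.750.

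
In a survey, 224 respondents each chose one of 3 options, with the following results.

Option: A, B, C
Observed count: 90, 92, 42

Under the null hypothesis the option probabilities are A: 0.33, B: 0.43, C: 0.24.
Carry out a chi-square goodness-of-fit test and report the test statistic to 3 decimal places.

Expected counts E_i = n·p_i: 224×0.33 = 73.92, 224×0.43 = 96.32, 224×0.24 = 53.76.
χ² = (90−73.92)²/73.92 + (92−96.32)²/96.32 + (42−53.76)²/53.76
   = 3.4979 + 0.1938 + 2.5725
Sum = 6.264

6.264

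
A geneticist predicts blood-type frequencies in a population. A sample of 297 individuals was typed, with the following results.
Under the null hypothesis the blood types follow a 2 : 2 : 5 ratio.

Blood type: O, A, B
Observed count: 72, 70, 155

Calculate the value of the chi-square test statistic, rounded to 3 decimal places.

1.394

Ratio total = 9. Expected counts: 297×2/9 = 66, 297×2/9 = 66, 297×5/9 = 165.
χ² = (72−66)²/66 + (70−66)²/66 + (155−165)²/165
   = 0.5455 + 0.2424 + 0.6061
Sum = 1.394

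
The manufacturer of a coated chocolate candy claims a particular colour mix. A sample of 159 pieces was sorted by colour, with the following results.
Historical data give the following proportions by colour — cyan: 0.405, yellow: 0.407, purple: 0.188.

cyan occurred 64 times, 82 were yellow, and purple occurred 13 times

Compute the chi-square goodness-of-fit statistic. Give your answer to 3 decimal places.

Expected counts E_i = n·p_i: 159×0.405 = 64.395, 159×0.407 = 64.713, 159×0.188 = 29.892.
χ² = (64−64.395)²/64.395 + (82−64.713)²/64.713 + (13−29.892)²/29.892
   = 0.0024 + 4.6179 + 9.5457
Sum = 14.166

14.166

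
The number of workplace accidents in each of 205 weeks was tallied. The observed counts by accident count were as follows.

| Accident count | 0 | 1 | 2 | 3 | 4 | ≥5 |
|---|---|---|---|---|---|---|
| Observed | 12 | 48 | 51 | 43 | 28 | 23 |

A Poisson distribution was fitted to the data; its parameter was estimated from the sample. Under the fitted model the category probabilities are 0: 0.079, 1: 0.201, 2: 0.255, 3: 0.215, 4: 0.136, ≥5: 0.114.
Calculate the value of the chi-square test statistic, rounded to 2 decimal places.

Expected counts E_i = n·p_i: 205×0.079 = 16.195, 205×0.201 = 41.205, 205×0.255 = 52.275, 205×0.215 = 44.075, 205×0.136 = 27.88, 205×0.114 = 23.37.
0: (12 − 16.195)²/16.195 = 17.598025/16.195 = 1.087
1: (48 − 41.205)²/41.205 = 46.172025/41.205 = 1.121
2: (51 − 52.275)²/52.275 = 1.625625/52.275 = 0.031
3: (43 − 44.075)²/44.075 = 1.155625/44.075 = 0.026
4: (28 − 27.88)²/27.88 = 0.0144/27.88 = 0.001
≥5: (23 − 23.37)²/23.37 = 0.1369/23.37 = 0.006
Sum = 2.27

2.27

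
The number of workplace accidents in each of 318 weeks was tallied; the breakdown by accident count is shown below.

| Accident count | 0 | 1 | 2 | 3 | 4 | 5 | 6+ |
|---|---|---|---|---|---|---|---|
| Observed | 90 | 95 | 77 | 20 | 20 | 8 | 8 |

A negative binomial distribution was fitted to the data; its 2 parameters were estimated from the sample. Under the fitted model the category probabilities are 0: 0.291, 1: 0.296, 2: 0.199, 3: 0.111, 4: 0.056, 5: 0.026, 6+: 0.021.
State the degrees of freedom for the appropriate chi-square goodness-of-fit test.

4

There are k = 7 categories and 2 parameters estimated from the data, so df = 7 − 1 − 2 = 4.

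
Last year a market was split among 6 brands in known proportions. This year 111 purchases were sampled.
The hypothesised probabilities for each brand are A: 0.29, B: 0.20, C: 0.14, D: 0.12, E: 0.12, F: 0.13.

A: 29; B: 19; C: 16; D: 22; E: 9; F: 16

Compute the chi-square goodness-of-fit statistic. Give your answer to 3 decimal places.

Expected counts E_i = n·p_i: 111×0.29 = 32.19, 111×0.20 = 22.2, 111×0.14 = 15.54, 111×0.12 = 13.32, 111×0.12 = 13.32, 111×0.13 = 14.43.
χ² = (29−32.19)²/32.19 + (19−22.2)²/22.2 + (16−15.54)²/15.54 + (22−13.32)²/13.32 + (9−13.32)²/13.32 + (16−14.43)²/14.43
   = 0.3161 + 0.4613 + 0.0136 + 5.6563 + 1.4011 + 0.1708
Sum = 8.019

8.019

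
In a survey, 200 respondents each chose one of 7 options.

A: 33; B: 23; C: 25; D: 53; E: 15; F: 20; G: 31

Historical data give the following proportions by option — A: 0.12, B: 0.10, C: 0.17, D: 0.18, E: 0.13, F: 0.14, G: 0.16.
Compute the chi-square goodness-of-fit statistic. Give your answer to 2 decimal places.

Expected counts E_i = n·p_i: 200×0.12 = 24, 200×0.10 = 20, 200×0.17 = 34, 200×0.18 = 36, 200×0.13 = 26, 200×0.14 = 28, 200×0.16 = 32.
A: (33 − 24)²/24 = 81/24 = 3.375
B: (23 − 20)²/20 = 9/20 = 0.450
C: (25 − 34)²/34 = 81/34 = 2.382
D: (53 − 36)²/36 = 289/36 = 8.028
E: (15 − 26)²/26 = 121/26 = 4.654
F: (20 − 28)²/28 = 64/28 = 2.286
G: (31 − 32)²/32 = 1/32 = 0.031
Sum = 21.21

21.21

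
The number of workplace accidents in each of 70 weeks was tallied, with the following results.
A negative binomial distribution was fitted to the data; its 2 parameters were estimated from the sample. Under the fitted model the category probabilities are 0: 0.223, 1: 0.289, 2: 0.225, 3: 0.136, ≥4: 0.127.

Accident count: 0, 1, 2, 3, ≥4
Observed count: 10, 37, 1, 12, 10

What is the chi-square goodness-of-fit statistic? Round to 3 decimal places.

30.516

Expected counts E_i = n·p_i: 70×0.223 = 15.61, 70×0.289 = 20.23, 70×0.225 = 15.75, 70×0.136 = 9.52, 70×0.127 = 8.89.
χ² = (10−15.61)²/15.61 + (37−20.23)²/20.23 + (1−15.75)²/15.75 + (12−9.52)²/9.52 + (10−8.89)²/8.89
   = 2.0161 + 13.9018 + 13.8135 + 0.6461 + 0.1386
Sum = 30.516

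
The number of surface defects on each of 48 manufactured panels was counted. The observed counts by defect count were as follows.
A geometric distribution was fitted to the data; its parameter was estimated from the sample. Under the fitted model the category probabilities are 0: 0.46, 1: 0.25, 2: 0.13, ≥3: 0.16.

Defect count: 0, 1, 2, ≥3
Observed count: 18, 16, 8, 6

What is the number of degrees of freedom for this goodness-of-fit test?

There are k = 4 categories and 1 parameter estimated from the data, so df = 4 − 1 − 1 = 2.

2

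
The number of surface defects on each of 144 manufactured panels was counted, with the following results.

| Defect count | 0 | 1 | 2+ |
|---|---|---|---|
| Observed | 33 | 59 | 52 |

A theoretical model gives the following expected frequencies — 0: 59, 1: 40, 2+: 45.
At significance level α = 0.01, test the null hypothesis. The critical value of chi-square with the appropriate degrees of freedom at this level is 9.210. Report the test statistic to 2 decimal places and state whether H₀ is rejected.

21.57; reject

0: (33 − 59)²/59 = 676/59 = 11.458
1: (59 − 40)²/40 = 361/40 = 9.025
2+: (52 − 45)²/45 = 49/45 = 1.089
Sum = 21.57
df = 2. Since 21.57 > 9.210, we reject H₀.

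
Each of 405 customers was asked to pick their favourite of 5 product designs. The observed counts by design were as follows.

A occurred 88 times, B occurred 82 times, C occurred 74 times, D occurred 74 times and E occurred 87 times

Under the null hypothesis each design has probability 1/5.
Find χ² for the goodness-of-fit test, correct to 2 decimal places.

2.27

Under H₀ each category has probability 1/5, so each expected count is 405/5 = 81.
χ² = (88−81)²/81 + (82−81)²/81 + (74−81)²/81 + (74−81)²/81 + (87−81)²/81
   = 0.605 + 0.012 + 0.605 + 0.605 + 0.444
Sum = 2.27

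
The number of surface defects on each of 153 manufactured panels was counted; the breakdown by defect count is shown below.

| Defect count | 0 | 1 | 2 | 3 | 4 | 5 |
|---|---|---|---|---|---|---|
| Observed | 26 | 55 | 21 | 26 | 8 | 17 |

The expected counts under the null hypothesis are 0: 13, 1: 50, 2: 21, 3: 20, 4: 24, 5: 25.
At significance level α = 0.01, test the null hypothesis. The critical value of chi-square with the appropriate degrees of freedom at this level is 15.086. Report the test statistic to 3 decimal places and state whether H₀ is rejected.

28.527; reject

0: (26 − 13)²/13 = 169/13 = 13.0000
1: (55 − 50)²/50 = 25/50 = 0.5000
2: (21 − 21)²/21 = 0/21 = 0.0000
3: (26 − 20)²/20 = 36/20 = 1.8000
4: (8 − 24)²/24 = 256/24 = 10.6667
5: (17 − 25)²/25 = 64/25 = 2.5600
Sum = 28.527
df = 5. Since 28.527 > 15.086, we reject H₀.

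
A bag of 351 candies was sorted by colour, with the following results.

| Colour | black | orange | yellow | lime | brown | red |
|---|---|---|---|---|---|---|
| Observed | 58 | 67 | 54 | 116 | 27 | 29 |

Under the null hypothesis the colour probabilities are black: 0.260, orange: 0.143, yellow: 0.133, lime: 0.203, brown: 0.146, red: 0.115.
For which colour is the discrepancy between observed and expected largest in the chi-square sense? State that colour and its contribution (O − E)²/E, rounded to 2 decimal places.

Expected counts E_i = n·p_i: 351×0.260 = 91.26, 351×0.143 = 50.193, 351×0.133 = 46.683, 351×0.203 = 71.253, 351×0.146 = 51.246, 351×0.115 = 40.365.
cat         O        E   (O−E)²/E
black      58    91.26     12.122
orange     67   50.193      5.628
yellow     54   46.683      1.147
lime      116   71.253     28.101
brown      27   51.246     11.472
red        29   40.365      3.200
The largest term is for lime: 28.10.

lime, 28.10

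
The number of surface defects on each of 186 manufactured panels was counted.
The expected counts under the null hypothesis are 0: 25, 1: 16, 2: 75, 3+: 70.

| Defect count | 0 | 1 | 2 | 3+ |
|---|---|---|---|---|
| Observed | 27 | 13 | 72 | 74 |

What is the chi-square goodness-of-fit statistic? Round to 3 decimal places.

1.071

cat         O        E   (O−E)²/E
0          27       25     0.1600
1          13       16     0.5625
2          72       75     0.1200
3+         74       70     0.2286
Sum = 1.071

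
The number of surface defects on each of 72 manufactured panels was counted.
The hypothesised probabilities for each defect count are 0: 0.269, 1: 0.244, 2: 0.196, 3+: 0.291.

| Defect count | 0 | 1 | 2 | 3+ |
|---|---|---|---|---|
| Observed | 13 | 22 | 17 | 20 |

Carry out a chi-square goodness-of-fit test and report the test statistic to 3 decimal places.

Expected counts E_i = n·p_i: 72×0.269 = 19.368, 72×0.244 = 17.568, 72×0.196 = 14.112, 72×0.291 = 20.952.
cat         O        E   (O−E)²/E
0          13   19.368     2.0937
1          22   17.568     1.1181
2          17   14.112     0.5910
3+         20   20.952     0.0433
Sum = 3.846

3.846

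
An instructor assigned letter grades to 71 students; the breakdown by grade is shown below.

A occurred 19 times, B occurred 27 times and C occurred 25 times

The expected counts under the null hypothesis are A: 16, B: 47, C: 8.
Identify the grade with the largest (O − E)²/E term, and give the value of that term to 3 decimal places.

cat         O        E   (O−E)²/E
A          19       16     0.5625
B          27       47     8.5106
C          25        8    36.1250
The largest term is for C: 36.125.

C, 36.125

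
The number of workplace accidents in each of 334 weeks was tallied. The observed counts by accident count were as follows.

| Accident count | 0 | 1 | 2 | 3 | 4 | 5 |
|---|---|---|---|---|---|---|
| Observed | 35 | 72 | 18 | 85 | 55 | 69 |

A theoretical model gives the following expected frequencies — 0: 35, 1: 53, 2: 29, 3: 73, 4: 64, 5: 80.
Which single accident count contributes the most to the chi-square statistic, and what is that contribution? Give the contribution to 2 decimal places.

1, 6.81

0: (35 − 35)²/35 = 0/35 = 0.000
1: (72 − 53)²/53 = 361/53 = 6.811
2: (18 − 29)²/29 = 121/29 = 4.172
3: (85 − 73)²/73 = 144/73 = 1.973
4: (55 − 64)²/64 = 81/64 = 1.266
5: (69 − 80)²/80 = 121/80 = 1.513
The largest term is for 1: 6.81.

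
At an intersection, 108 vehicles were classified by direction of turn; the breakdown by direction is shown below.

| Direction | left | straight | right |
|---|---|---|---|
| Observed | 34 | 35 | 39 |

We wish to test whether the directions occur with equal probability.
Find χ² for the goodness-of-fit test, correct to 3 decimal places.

0.389

Under H₀ each category has probability 1/3, so each expected count is 108/3 = 36.
left: (34 − 36)²/36 = 4/36 = 0.1111
straight: (35 − 36)²/36 = 1/36 = 0.0278
right: (39 − 36)²/36 = 9/36 = 0.2500
Sum = 0.389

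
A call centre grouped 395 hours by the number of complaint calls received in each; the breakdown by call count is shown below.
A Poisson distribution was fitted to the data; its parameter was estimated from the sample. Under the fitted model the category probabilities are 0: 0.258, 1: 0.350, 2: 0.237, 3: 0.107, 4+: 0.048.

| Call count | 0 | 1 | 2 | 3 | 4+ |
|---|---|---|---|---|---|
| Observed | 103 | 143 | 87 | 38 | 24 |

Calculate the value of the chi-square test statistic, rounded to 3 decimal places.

2.412

Expected counts E_i = n·p_i: 395×0.258 = 101.91, 395×0.350 = 138.25, 395×0.237 = 93.615, 395×0.107 = 42.265, 395×0.048 = 18.96.
0: (103 − 101.91)²/101.91 = 1.1881/101.91 = 0.0117
1: (143 − 138.25)²/138.25 = 22.5625/138.25 = 0.1632
2: (87 − 93.615)²/93.615 = 43.758225/93.615 = 0.4674
3: (38 − 42.265)²/42.265 = 18.190225/42.265 = 0.4304
4+: (24 − 18.96)²/18.96 = 25.4016/18.96 = 1.3397
Sum = 2.412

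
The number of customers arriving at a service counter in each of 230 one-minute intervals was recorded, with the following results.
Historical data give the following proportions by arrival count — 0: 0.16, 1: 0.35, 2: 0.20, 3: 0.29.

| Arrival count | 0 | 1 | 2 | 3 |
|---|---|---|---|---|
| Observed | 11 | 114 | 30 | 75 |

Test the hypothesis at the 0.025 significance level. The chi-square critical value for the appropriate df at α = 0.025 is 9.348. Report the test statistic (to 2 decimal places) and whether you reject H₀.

38.63; reject

Expected counts E_i = n·p_i: 230×0.16 = 36.8, 230×0.35 = 80.5, 230×0.20 = 46, 230×0.29 = 66.7.
0: (11 − 36.8)²/36.8 = 665.64/36.8 = 18.088
1: (114 − 80.5)²/80.5 = 1122.25/80.5 = 13.941
2: (30 − 46)²/46 = 256/46 = 5.565
3: (75 − 66.7)²/66.7 = 68.89/66.7 = 1.033
Sum = 38.63
df = 3. Since 38.63 > 9.348, we reject H₀.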